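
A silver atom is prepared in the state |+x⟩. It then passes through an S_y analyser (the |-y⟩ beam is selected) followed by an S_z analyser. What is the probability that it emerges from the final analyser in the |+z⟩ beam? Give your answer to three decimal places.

First analyser (S_y): from |+x⟩, P(|-y⟩) = 1/2.
After stage 1 the state is |-y⟩; P(|+z⟩) = |⟨+z|-y⟩|² = 1/2.
Joint probability = 1/2 × 1/2 = 0.250.

0.250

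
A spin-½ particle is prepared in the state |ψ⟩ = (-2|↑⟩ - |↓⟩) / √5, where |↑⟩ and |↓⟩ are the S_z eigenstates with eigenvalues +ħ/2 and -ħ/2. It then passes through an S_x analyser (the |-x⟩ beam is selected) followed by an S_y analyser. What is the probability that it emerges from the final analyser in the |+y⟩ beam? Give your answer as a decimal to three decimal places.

First analyser (S_x): P(|-x⟩) = |⟨-x|ψ⟩|² = 1/10.
After stage 1 the state is |-x⟩; P(|+y⟩) = |⟨+y|-x⟩|² = 1/2.
Joint probability = 1/10 × 1/2 = 0.050.

0.050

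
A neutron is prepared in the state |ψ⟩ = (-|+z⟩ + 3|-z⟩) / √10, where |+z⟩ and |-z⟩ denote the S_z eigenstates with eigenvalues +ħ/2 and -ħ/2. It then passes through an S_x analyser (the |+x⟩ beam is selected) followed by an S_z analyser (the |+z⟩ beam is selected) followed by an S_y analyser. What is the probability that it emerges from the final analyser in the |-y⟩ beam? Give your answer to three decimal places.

0.050

First analyser (S_x): P(|+x⟩) = |⟨+x|ψ⟩|² = 4/20.
After stage 1 the state is |+x⟩; P(|+z⟩) = |⟨+z|+x⟩|² = 1/2.
After stage 2 the state is |+z⟩; P(|-y⟩) = |⟨-y|+z⟩|² = 1/2.
Joint probability = 4/20 × 1/2 × 1/2 = 0.050.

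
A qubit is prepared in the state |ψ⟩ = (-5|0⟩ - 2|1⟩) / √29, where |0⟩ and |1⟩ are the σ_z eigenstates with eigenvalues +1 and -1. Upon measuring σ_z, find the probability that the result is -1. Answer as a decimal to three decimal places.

0.138

The -1 outcome corresponds to |1⟩. Its amplitude in |ψ⟩ is -2/√29.
P = |-2|² / 29 = 4/29.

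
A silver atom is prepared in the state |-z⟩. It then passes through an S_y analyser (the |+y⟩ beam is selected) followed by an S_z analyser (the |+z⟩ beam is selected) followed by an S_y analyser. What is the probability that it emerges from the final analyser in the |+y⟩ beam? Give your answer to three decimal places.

First analyser (S_y): from |-z⟩, P(|+y⟩) = 1/2.
After stage 1 the state is |+y⟩; P(|+z⟩) = |⟨+z|+y⟩|² = 1/2.
After stage 2 the state is |+z⟩; P(|+y⟩) = |⟨+y|+z⟩|² = 1/2.
Joint probability = 1/2 × 1/2 × 1/2 = 0.125.

0.125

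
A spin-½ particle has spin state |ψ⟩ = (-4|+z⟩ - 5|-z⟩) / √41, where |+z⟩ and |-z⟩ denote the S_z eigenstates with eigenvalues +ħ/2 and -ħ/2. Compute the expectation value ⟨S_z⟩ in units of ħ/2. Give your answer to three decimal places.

-0.220

⟨σ_z⟩ = |a|² - |b|² divided by |a|²+|b|², with a, b the |+z⟩, |-z⟩ amplitudes.
= (16 - 25)/41 = -9/41.
⟨S_z⟩ = (ħ/2)·⟨σ_z⟩.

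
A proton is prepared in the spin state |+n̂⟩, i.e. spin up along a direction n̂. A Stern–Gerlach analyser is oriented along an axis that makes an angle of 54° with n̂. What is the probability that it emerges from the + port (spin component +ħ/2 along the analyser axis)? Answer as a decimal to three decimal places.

0.794

For spin-½, the probability of finding spin-up along an axis at angle θ to the initial spin direction is cos²(θ/2); spin-down is sin²(θ/2).
θ = 54°, so P = cos²(27°) ≈ 0.794.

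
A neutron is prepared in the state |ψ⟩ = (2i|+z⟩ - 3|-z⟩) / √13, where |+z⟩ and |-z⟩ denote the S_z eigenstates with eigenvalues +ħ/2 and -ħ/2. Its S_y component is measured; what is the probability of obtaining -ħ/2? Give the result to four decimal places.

|-y⟩ = (|+z⟩ - i|-z⟩)/√2, so ⟨-y|ψ⟩ = (-i) / (√2·√13).
P = |-i|² / 26 = 1/26.

0.0385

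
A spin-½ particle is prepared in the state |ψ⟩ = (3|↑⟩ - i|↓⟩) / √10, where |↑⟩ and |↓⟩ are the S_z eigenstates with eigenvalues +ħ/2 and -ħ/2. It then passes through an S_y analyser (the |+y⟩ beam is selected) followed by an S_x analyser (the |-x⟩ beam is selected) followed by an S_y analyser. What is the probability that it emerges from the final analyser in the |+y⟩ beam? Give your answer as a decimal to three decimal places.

First analyser (S_y): P(|+y⟩) = |⟨+y|ψ⟩|² = 4/20.
After stage 1 the state is |+y⟩; P(|-x⟩) = |⟨-x|+y⟩|² = 1/2.
After stage 2 the state is |-x⟩; P(|+y⟩) = |⟨+y|-x⟩|² = 1/2.
Joint probability = 4/20 × 1/2 × 1/2 = 0.050.

0.050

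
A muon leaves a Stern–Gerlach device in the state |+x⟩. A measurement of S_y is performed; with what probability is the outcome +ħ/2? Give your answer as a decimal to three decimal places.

0.500

In the S_z basis, |+x⟩ = (|↑⟩ + |↓⟩)/√2 and |+y⟩ = (|↑⟩ + i|↓⟩)/√2.
|⟨+y|+x⟩|² = 1/2.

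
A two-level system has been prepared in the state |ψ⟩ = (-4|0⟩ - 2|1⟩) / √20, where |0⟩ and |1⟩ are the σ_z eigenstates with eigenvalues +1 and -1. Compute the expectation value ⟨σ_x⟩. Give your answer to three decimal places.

0.800

⟨σ_x⟩ = 2 Re(a* b)/(|a|²+|b|²) with a = -4, b = -2.
a* b = 8, so ⟨σ_x⟩ = 16/20.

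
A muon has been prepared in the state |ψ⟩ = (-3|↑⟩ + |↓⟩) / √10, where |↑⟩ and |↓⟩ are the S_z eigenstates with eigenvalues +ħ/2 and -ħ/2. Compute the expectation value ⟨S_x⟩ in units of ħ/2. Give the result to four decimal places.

-0.6000

⟨σ_x⟩ = 2 Re(a* b)/(|a|²+|b|²) with a = -3, b = 1.
a* b = -3, so ⟨σ_x⟩ = -6/10.
⟨S_x⟩ = (ħ/2)·⟨σ_x⟩.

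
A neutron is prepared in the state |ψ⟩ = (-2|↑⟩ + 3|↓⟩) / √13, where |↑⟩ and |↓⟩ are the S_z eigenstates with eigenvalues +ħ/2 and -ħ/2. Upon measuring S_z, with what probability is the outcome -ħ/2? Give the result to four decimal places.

0.6923

The -ħ/2 outcome corresponds to |↓⟩. Its amplitude in |ψ⟩ is 3/√13.
P = |3|² / 13 = 9/13.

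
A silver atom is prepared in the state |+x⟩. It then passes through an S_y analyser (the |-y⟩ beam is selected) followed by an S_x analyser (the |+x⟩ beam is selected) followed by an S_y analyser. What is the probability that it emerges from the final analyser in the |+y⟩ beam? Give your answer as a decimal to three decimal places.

0.125

First analyser (S_y): from |+x⟩, P(|-y⟩) = 1/2.
After stage 1 the state is |-y⟩; P(|+x⟩) = |⟨+x|-y⟩|² = 1/2.
After stage 2 the state is |+x⟩; P(|+y⟩) = |⟨+y|+x⟩|² = 1/2.
Joint probability = 1/2 × 1/2 × 1/2 = 0.125.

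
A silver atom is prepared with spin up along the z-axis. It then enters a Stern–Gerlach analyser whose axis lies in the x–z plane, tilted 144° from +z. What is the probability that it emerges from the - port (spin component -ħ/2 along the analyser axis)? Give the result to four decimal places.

For spin-½, the probability of finding spin-up along an axis at angle θ to the initial spin direction is cos²(θ/2); spin-down is sin²(θ/2).
θ = 144°, so P = sin²(72°) ≈ 0.9045.

0.9045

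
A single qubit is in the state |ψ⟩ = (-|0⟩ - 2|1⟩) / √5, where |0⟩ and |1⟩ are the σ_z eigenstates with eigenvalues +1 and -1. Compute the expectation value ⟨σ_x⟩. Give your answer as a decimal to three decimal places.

⟨σ_x⟩ = 2 Re(a* b)/(|a|²+|b|²) with a = -1, b = -2.
a* b = 2, so ⟨σ_x⟩ = 4/5.

0.800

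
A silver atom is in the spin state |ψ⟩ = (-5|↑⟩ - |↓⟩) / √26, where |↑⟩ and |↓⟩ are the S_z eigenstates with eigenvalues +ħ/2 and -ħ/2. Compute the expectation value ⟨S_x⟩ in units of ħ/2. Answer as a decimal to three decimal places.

0.385

⟨σ_x⟩ = 2 Re(a* b)/(|a|²+|b|²) with a = -5, b = -1.
a* b = 5, so ⟨σ_x⟩ = 10/26.
⟨S_x⟩ = (ħ/2)·⟨σ_x⟩.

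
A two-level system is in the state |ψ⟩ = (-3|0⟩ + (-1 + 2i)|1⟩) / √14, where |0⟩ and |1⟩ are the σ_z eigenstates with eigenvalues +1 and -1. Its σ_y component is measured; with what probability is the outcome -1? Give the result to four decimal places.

0.9286

|-y⟩ = (|0⟩ - i|1⟩)/√2, so ⟨-y|ψ⟩ = (-5 - i) / (√2·√14).
P = |-5 - i|² / 28 = 26/28.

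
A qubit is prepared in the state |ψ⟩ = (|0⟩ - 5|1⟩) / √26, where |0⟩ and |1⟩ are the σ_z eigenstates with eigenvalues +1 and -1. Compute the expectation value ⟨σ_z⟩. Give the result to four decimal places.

⟨σ_z⟩ = |a|² - |b|² divided by |a|²+|b|², with a, b the |0⟩, |1⟩ amplitudes.
= (1 - 25)/26 = -24/26.

-0.9231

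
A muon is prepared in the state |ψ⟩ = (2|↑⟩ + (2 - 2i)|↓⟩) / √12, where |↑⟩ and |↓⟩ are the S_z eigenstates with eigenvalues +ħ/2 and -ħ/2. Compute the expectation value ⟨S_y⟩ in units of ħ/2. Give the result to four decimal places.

-0.6667

⟨σ_y⟩ = 2 Im(a* b)/(|a|²+|b|²) with a = 2, b = (2 - 2i).
a* b = (4 - 4i), so ⟨σ_y⟩ = -8/12.
⟨S_y⟩ = (ħ/2)·⟨σ_y⟩.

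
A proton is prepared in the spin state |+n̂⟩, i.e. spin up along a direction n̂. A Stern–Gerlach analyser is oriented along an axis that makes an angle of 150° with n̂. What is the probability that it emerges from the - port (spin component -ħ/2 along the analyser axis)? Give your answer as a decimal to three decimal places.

For spin-½, the probability of finding spin-up along an axis at angle θ to the initial spin direction is cos²(θ/2); spin-down is sin²(θ/2).
θ = 150°, so P = sin²(75°) ≈ 0.933.

0.933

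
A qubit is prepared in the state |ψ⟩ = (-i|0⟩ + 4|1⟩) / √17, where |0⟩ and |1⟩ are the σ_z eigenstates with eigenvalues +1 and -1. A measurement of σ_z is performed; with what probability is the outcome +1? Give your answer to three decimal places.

The +1 outcome corresponds to |0⟩. Its amplitude in |ψ⟩ is -i/√17.
P = |-i|² / 17 = 1/17.

0.059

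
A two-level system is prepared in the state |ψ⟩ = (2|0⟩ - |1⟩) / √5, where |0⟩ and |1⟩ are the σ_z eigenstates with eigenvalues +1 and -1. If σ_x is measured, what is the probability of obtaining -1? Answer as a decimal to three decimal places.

0.900

|-x⟩ = (|0⟩ - |1⟩)/√2, so ⟨-x|ψ⟩ = (3) / (√2·√5).
P = |3|² / 10 = 9/10.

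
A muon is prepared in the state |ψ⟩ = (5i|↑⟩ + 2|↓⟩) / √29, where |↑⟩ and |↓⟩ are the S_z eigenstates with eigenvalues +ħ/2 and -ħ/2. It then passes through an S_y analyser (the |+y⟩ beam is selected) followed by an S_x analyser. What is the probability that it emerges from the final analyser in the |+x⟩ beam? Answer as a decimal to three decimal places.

0.078

First analyser (S_y): P(|+y⟩) = |⟨+y|ψ⟩|² = 9/58.
After stage 1 the state is |+y⟩; P(|+x⟩) = |⟨+x|+y⟩|² = 1/2.
Joint probability = 9/58 × 1/2 = 0.078.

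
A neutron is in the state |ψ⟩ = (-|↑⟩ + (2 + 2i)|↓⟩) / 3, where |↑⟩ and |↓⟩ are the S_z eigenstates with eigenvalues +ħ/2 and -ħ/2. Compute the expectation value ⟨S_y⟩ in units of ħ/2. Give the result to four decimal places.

-0.4444

⟨σ_y⟩ = 2 Im(a* b)/(|a|²+|b|²) with a = -1, b = (2 + 2i).
a* b = (-2 - 2i), so ⟨σ_y⟩ = -4/9.
⟨S_y⟩ = (ħ/2)·⟨σ_y⟩.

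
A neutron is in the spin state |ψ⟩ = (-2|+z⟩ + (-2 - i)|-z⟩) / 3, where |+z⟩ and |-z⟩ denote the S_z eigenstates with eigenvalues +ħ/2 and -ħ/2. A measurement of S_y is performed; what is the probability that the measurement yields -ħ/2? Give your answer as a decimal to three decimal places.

0.278

|-y⟩ = (|+z⟩ - i|-z⟩)/√2, so ⟨-y|ψ⟩ = (-1 - 2i) / (√2·3).
P = |-1 - 2i|² / 18 = 5/18.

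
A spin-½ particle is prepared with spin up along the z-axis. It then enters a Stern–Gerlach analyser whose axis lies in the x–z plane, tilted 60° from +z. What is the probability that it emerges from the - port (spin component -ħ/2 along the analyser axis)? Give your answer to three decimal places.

0.250

For spin-½, the probability of finding spin-up along an axis at angle θ to the initial spin direction is cos²(θ/2); spin-down is sin²(θ/2).
θ = 60°, so P = sin²(30°) ≈ 0.250.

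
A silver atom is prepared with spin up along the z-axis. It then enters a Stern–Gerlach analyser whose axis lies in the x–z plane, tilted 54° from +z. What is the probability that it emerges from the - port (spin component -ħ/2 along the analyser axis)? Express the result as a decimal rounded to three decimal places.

For spin-½, the probability of finding spin-up along an axis at angle θ to the initial spin direction is cos²(θ/2); spin-down is sin²(θ/2).
θ = 54°, so P = sin²(27°) ≈ 0.206.

0.206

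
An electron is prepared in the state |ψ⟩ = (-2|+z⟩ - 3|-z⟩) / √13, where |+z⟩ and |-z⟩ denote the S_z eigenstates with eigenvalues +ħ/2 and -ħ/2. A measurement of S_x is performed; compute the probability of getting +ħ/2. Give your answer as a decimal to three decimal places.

0.962

|+x⟩ = (|+z⟩ + |-z⟩)/√2, so ⟨+x|ψ⟩ = (-5) / (√2·√13).
P = |-5|² / 26 = 25/26.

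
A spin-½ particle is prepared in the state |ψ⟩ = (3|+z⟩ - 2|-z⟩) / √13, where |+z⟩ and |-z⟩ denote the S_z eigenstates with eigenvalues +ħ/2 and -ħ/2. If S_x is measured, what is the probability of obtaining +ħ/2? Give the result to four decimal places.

0.0385

|+x⟩ = (|+z⟩ + |-z⟩)/√2, so ⟨+x|ψ⟩ = (1) / (√2·√13).
P = |1|² / 26 = 1/26.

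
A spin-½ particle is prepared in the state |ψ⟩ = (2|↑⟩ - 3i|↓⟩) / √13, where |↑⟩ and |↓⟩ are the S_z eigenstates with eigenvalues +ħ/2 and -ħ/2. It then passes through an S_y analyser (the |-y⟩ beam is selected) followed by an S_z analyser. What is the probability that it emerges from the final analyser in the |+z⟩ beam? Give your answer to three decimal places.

0.481

First analyser (S_y): P(|-y⟩) = |⟨-y|ψ⟩|² = 25/26.
After stage 1 the state is |-y⟩; P(|+z⟩) = |⟨+z|-y⟩|² = 1/2.
Joint probability = 25/26 × 1/2 = 0.481.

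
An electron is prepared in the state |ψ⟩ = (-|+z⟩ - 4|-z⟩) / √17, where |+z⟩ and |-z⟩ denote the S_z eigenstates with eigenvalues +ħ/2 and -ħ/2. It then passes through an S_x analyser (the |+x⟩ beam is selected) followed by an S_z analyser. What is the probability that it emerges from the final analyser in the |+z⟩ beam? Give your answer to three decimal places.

First analyser (S_x): P(|+x⟩) = |⟨+x|ψ⟩|² = 25/34.
After stage 1 the state is |+x⟩; P(|+z⟩) = |⟨+z|+x⟩|² = 1/2.
Joint probability = 25/34 × 1/2 = 0.368.

0.368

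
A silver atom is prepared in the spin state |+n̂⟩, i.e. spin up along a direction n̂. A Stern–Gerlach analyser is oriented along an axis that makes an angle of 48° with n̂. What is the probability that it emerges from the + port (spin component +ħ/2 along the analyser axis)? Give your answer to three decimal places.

0.835

For spin-½, the probability of finding spin-up along an axis at angle θ to the initial spin direction is cos²(θ/2); spin-down is sin²(θ/2).
θ = 48°, so P = cos²(24°) ≈ 0.835.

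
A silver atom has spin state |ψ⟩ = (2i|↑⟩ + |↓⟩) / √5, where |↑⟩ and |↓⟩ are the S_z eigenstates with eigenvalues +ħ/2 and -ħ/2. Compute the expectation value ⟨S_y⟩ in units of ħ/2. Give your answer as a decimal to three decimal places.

⟨σ_y⟩ = 2 Im(a* b)/(|a|²+|b|²) with a = 2i, b = 1.
a* b = -2i, so ⟨σ_y⟩ = -4/5.
⟨S_y⟩ = (ħ/2)·⟨σ_y⟩.

-0.800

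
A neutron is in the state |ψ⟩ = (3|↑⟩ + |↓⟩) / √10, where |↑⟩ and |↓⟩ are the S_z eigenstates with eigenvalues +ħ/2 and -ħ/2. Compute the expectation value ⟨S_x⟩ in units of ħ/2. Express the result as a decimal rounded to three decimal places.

⟨σ_x⟩ = 2 Re(a* b)/(|a|²+|b|²) with a = 3, b = 1.
a* b = 3, so ⟨σ_x⟩ = 6/10.
⟨S_x⟩ = (ħ/2)·⟨σ_x⟩.

0.600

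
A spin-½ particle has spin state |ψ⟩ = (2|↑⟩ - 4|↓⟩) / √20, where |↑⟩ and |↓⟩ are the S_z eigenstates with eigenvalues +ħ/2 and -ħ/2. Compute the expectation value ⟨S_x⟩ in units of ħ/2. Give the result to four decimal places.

-0.8000

⟨σ_x⟩ = 2 Re(a* b)/(|a|²+|b|²) with a = 2, b = -4.
a* b = -8, so ⟨σ_x⟩ = -16/20.
⟨S_x⟩ = (ħ/2)·⟨σ_x⟩.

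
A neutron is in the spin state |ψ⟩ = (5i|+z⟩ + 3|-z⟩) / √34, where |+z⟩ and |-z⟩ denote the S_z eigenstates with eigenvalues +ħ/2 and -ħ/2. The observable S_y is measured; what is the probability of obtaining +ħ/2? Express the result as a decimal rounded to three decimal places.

|+y⟩ = (|+z⟩ + i|-z⟩)/√2, so ⟨+y|ψ⟩ = (2i) / (√2·√34).
P = |2i|² / 68 = 4/68.

0.059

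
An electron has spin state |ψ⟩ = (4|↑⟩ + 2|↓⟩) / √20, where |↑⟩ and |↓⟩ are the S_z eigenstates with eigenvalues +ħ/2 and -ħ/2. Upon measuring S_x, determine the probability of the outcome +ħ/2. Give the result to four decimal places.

|+x⟩ = (|↑⟩ + |↓⟩)/√2, so ⟨+x|ψ⟩ = (6) / (√2·√20).
P = |6|² / 40 = 36/40.

0.9000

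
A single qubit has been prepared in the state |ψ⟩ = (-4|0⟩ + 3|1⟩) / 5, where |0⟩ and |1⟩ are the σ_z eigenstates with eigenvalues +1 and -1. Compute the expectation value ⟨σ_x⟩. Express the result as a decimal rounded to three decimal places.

⟨σ_x⟩ = 2 Re(a* b)/(|a|²+|b|²) with a = -4, b = 3.
a* b = -12, so ⟨σ_x⟩ = -24/25.

-0.960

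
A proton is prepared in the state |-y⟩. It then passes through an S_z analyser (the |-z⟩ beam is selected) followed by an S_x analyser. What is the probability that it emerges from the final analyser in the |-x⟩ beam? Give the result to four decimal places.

First analyser (S_z): from |-y⟩, P(|-z⟩) = 1/2.
After stage 1 the state is |-z⟩; P(|-x⟩) = |⟨-x|-z⟩|² = 1/2.
Joint probability = 1/2 × 1/2 = 0.2500.

0.2500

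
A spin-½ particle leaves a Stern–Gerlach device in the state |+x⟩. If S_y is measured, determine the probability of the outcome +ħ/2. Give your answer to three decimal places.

In the S_z basis, |+x⟩ = (|↑⟩ + |↓⟩)/√2 and |+y⟩ = (|↑⟩ + i|↓⟩)/√2.
|⟨+y|+x⟩|² = 1/2.

0.500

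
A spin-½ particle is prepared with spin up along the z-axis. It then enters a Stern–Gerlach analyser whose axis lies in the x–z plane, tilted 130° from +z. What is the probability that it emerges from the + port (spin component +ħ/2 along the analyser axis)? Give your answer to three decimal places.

0.179

For spin-½, the probability of finding spin-up along an axis at angle θ to the initial spin direction is cos²(θ/2); spin-down is sin²(θ/2).
θ = 130°, so P = cos²(65°) ≈ 0.179.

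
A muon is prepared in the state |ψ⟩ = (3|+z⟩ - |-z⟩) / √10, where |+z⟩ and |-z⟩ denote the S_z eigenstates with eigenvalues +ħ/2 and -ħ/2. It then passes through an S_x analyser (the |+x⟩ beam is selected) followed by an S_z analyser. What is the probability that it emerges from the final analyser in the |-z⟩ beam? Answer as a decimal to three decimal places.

0.100

First analyser (S_x): P(|+x⟩) = |⟨+x|ψ⟩|² = 4/20.
After stage 1 the state is |+x⟩; P(|-z⟩) = |⟨-z|+x⟩|² = 1/2.
Joint probability = 4/20 × 1/2 = 0.100.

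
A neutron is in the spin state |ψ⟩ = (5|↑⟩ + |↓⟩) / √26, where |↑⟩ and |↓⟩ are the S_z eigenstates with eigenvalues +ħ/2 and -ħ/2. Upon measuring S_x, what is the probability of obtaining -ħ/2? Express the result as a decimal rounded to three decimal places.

0.308

|-x⟩ = (|↑⟩ - |↓⟩)/√2, so ⟨-x|ψ⟩ = (4) / (√2·√26).
P = |4|² / 52 = 16/52.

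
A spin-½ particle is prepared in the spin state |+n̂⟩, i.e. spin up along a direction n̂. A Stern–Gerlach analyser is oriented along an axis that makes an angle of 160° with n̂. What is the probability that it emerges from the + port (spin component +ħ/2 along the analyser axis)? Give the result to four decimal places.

For spin-½, the probability of finding spin-up along an axis at angle θ to the initial spin direction is cos²(θ/2); spin-down is sin²(θ/2).
θ = 160°, so P = cos²(80°) ≈ 0.0302.

0.0302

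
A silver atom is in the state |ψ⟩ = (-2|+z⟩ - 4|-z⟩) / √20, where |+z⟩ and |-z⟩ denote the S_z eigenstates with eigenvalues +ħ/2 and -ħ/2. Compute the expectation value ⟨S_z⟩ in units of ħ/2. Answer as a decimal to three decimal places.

⟨σ_z⟩ = |a|² - |b|² divided by |a|²+|b|², with a, b the |+z⟩, |-z⟩ amplitudes.
= (4 - 16)/20 = -12/20.
⟨S_z⟩ = (ħ/2)·⟨σ_z⟩.

-0.600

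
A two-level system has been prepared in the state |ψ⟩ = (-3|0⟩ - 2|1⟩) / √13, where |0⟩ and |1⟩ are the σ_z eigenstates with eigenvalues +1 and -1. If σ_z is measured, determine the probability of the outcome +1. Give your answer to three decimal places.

0.692

The +1 outcome corresponds to |0⟩. Its amplitude in |ψ⟩ is -3/√13.
P = |-3|² / 13 = 9/13.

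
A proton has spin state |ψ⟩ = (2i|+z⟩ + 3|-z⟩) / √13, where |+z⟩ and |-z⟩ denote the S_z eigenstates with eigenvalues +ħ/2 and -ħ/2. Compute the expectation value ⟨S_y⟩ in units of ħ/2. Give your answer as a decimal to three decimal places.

-0.923

⟨σ_y⟩ = 2 Im(a* b)/(|a|²+|b|²) with a = 2i, b = 3.
a* b = -6i, so ⟨σ_y⟩ = -12/13.
⟨S_y⟩ = (ħ/2)·⟨σ_y⟩.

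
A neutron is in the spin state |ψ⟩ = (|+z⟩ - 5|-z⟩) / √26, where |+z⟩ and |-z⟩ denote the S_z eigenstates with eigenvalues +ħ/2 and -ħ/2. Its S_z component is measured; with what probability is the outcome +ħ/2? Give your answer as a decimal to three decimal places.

0.038

The +ħ/2 outcome corresponds to |+z⟩. Its amplitude in |ψ⟩ is 1/√26.
P = |1|² / 26 = 1/26.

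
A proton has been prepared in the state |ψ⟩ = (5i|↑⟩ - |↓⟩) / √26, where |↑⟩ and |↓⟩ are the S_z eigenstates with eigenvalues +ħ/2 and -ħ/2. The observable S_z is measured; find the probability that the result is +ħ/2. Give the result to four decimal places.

The +ħ/2 outcome corresponds to |↑⟩. Its amplitude in |ψ⟩ is 5i/√26.
P = |5i|² / 26 = 25/26.

0.9615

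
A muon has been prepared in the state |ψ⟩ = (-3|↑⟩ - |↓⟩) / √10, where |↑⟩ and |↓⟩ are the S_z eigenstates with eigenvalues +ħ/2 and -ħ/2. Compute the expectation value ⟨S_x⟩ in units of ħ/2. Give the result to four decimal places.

0.6000

⟨σ_x⟩ = 2 Re(a* b)/(|a|²+|b|²) with a = -3, b = -1.
a* b = 3, so ⟨σ_x⟩ = 6/10.
⟨S_x⟩ = (ħ/2)·⟨σ_x⟩.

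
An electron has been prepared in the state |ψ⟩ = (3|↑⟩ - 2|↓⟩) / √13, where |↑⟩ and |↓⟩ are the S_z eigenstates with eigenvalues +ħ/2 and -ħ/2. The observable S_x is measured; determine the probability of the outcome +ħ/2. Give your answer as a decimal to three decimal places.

|+x⟩ = (|↑⟩ + |↓⟩)/√2, so ⟨+x|ψ⟩ = (1) / (√2·√13).
P = |1|² / 26 = 1/26.

0.038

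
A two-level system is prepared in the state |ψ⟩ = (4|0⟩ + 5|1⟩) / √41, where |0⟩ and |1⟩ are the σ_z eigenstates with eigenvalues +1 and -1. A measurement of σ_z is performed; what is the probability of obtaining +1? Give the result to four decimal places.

The +1 outcome corresponds to |0⟩. Its amplitude in |ψ⟩ is 4/√41.
P = |4|² / 41 = 16/41.

0.3902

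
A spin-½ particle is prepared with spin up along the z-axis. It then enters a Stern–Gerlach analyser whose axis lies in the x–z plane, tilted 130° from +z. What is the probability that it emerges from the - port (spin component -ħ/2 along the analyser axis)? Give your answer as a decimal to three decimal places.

0.821

For spin-½, the probability of finding spin-up along an axis at angle θ to the initial spin direction is cos²(θ/2); spin-down is sin²(θ/2).
θ = 130°, so P = sin²(65°) ≈ 0.821.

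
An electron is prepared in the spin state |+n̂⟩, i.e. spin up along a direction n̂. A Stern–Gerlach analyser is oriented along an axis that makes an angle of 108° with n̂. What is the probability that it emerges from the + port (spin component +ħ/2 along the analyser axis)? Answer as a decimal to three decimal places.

0.345

For spin-½, the probability of finding spin-up along an axis at angle θ to the initial spin direction is cos²(θ/2); spin-down is sin²(θ/2).
θ = 108°, so P = cos²(54°) ≈ 0.345.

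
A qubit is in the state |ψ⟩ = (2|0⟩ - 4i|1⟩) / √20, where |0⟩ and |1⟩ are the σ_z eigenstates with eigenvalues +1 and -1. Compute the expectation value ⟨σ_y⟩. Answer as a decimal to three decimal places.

⟨σ_y⟩ = 2 Im(a* b)/(|a|²+|b|²) with a = 2, b = -4i.
a* b = -8i, so ⟨σ_y⟩ = -16/20.

-0.800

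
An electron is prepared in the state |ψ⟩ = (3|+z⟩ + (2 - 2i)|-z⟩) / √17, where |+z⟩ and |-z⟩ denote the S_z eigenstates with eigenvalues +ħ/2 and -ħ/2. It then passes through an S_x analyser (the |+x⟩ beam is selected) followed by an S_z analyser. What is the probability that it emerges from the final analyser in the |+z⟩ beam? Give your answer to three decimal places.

First analyser (S_x): P(|+x⟩) = |⟨+x|ψ⟩|² = 29/34.
After stage 1 the state is |+x⟩; P(|+z⟩) = |⟨+z|+x⟩|² = 1/2.
Joint probability = 29/34 × 1/2 = 0.426.

0.426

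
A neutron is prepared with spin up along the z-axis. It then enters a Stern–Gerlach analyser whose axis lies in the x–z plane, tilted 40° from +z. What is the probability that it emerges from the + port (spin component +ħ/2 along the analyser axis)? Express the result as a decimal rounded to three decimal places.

For spin-½, the probability of finding spin-up along an axis at angle θ to the initial spin direction is cos²(θ/2); spin-down is sin²(θ/2).
θ = 40°, so P = cos²(20°) ≈ 0.883.

0.883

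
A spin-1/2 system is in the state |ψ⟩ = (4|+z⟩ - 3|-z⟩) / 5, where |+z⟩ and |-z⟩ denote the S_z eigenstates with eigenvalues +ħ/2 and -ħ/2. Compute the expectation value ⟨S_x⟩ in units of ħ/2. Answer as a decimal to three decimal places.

-0.960

⟨σ_x⟩ = 2 Re(a* b)/(|a|²+|b|²) with a = 4, b = -3.
a* b = -12, so ⟨σ_x⟩ = -24/25.
⟨S_x⟩ = (ħ/2)·⟨σ_x⟩.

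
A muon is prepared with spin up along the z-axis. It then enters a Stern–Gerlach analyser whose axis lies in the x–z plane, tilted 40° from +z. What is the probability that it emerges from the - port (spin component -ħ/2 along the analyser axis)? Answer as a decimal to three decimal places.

0.117

For spin-½, the probability of finding spin-up along an axis at angle θ to the initial spin direction is cos²(θ/2); spin-down is sin²(θ/2).
θ = 40°, so P = sin²(20°) ≈ 0.117.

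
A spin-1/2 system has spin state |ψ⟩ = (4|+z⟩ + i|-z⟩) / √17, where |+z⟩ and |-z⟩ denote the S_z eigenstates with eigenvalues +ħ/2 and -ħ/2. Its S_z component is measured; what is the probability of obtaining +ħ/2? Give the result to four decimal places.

The +ħ/2 outcome corresponds to |+z⟩. Its amplitude in |ψ⟩ is 4/√17.
P = |4|² / 17 = 16/17.

0.9412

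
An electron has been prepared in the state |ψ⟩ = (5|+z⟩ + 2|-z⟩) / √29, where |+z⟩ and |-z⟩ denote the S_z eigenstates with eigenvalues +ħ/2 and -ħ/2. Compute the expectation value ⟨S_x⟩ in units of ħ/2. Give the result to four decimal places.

0.6897

⟨σ_x⟩ = 2 Re(a* b)/(|a|²+|b|²) with a = 5, b = 2.
a* b = 10, so ⟨σ_x⟩ = 20/29.
⟨S_x⟩ = (ħ/2)·⟨σ_x⟩.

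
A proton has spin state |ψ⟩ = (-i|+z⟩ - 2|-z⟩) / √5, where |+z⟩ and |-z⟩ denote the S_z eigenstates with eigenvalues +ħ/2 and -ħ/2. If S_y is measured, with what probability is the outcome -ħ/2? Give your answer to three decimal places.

0.900

|-y⟩ = (|+z⟩ - i|-z⟩)/√2, so ⟨-y|ψ⟩ = (-3i) / (√2·√5).
P = |-3i|² / 10 = 9/10.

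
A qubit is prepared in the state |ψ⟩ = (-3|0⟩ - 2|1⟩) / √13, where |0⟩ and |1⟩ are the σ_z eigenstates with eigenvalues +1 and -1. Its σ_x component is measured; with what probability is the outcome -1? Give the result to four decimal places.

|-x⟩ = (|0⟩ - |1⟩)/√2, so ⟨-x|ψ⟩ = (-1) / (√2·√13).
P = |-1|² / 26 = 1/26.

0.0385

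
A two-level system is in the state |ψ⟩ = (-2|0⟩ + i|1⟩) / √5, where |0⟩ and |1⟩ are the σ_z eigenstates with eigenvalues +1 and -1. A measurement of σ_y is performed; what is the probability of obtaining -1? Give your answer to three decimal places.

|-y⟩ = (|0⟩ - i|1⟩)/√2, so ⟨-y|ψ⟩ = (-3) / (√2·√5).
P = |-3|² / 10 = 9/10.

0.900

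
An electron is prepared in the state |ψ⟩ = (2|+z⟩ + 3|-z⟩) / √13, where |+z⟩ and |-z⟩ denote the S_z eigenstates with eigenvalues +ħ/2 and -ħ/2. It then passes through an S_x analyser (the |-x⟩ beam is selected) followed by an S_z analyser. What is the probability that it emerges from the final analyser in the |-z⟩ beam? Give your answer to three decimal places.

First analyser (S_x): P(|-x⟩) = |⟨-x|ψ⟩|² = 1/26.
After stage 1 the state is |-x⟩; P(|-z⟩) = |⟨-z|-x⟩|² = 1/2.
Joint probability = 1/26 × 1/2 = 0.019.

0.019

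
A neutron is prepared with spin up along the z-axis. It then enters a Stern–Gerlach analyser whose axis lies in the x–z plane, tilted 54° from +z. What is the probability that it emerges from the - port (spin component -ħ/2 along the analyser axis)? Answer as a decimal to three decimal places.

For spin-½, the probability of finding spin-up along an axis at angle θ to the initial spin direction is cos²(θ/2); spin-down is sin²(θ/2).
θ = 54°, so P = sin²(27°) ≈ 0.206.

0.206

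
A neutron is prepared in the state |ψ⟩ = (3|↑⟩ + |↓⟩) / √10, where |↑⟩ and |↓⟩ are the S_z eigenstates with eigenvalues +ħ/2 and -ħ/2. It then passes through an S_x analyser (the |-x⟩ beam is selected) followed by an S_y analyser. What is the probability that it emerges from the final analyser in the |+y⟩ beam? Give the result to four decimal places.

0.1000

First analyser (S_x): P(|-x⟩) = |⟨-x|ψ⟩|² = 4/20.
After stage 1 the state is |-x⟩; P(|+y⟩) = |⟨+y|-x⟩|² = 1/2.
Joint probability = 4/20 × 1/2 = 0.1000.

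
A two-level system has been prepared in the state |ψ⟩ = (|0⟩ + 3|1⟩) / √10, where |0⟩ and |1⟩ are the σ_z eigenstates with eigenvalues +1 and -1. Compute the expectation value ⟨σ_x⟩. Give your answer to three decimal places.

⟨σ_x⟩ = 2 Re(a* b)/(|a|²+|b|²) with a = 1, b = 3.
a* b = 3, so ⟨σ_x⟩ = 6/10.

0.600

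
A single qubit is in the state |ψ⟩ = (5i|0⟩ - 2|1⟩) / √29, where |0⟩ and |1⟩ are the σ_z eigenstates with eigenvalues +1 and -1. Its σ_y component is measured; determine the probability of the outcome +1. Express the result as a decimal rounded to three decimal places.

0.845

|+y⟩ = (|0⟩ + i|1⟩)/√2, so ⟨+y|ψ⟩ = (7i) / (√2·√29).
P = |7i|² / 58 = 49/58.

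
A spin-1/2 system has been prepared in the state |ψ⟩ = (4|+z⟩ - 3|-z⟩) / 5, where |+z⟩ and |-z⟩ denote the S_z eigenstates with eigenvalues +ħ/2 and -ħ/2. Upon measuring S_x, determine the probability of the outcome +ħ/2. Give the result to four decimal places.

0.0200

|+x⟩ = (|+z⟩ + |-z⟩)/√2, so ⟨+x|ψ⟩ = (1) / (√2·5).
P = |1|² / 50 = 1/50.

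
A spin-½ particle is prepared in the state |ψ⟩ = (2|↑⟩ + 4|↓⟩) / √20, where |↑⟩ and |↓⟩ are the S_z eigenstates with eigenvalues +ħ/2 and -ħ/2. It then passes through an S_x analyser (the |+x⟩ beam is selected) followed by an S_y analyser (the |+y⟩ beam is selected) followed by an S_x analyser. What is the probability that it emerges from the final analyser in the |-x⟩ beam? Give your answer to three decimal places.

First analyser (S_x): P(|+x⟩) = |⟨+x|ψ⟩|² = 36/40.
After stage 1 the state is |+x⟩; P(|+y⟩) = |⟨+y|+x⟩|² = 1/2.
After stage 2 the state is |+y⟩; P(|-x⟩) = |⟨-x|+y⟩|² = 1/2.
Joint probability = 36/40 × 1/2 × 1/2 = 0.225.

0.225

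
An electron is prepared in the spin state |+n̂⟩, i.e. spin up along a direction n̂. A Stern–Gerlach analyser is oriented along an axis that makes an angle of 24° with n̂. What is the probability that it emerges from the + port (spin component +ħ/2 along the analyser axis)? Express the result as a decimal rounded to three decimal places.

0.957

For spin-½, the probability of finding spin-up along an axis at angle θ to the initial spin direction is cos²(θ/2); spin-down is sin²(θ/2).
θ = 24°, so P = cos²(12°) ≈ 0.957.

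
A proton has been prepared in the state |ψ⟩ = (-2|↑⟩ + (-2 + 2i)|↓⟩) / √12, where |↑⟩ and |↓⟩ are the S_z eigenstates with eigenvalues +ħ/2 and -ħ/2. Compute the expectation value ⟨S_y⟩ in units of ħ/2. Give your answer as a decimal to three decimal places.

⟨σ_y⟩ = 2 Im(a* b)/(|a|²+|b|²) with a = -2, b = (-2 + 2i).
a* b = (4 - 4i), so ⟨σ_y⟩ = -8/12.
⟨S_y⟩ = (ħ/2)·⟨σ_y⟩.

-0.667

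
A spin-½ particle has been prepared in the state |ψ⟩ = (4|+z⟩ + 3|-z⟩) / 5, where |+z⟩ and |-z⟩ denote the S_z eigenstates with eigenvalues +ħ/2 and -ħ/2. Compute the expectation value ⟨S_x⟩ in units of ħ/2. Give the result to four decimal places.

⟨σ_x⟩ = 2 Re(a* b)/(|a|²+|b|²) with a = 4, b = 3.
a* b = 12, so ⟨σ_x⟩ = 24/25.
⟨S_x⟩ = (ħ/2)·⟨σ_x⟩.

0.9600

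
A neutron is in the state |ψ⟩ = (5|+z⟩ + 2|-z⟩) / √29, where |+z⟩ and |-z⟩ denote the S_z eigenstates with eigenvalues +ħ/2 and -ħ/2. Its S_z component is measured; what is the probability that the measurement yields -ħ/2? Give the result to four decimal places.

0.1379

The -ħ/2 outcome corresponds to |-z⟩. Its amplitude in |ψ⟩ is 2/√29.
P = |2|² / 29 = 4/29.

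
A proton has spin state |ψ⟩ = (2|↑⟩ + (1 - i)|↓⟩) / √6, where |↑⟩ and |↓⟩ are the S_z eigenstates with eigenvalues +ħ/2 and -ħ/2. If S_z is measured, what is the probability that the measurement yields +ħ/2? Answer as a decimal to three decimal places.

0.667

The +ħ/2 outcome corresponds to |↑⟩. Its amplitude in |ψ⟩ is 2/√6.
P = |2|² / 6 = 4/6.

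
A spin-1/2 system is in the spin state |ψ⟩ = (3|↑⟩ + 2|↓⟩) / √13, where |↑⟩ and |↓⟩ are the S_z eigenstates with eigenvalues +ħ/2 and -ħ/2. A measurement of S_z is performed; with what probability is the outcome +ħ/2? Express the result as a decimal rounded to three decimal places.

The +ħ/2 outcome corresponds to |↑⟩. Its amplitude in |ψ⟩ is 3/√13.
P = |3|² / 13 = 9/13.

0.692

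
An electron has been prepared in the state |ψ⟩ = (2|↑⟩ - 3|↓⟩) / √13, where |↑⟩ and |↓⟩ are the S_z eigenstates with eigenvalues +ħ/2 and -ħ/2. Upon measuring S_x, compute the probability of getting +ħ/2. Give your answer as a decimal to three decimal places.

0.038

|+x⟩ = (|↑⟩ + |↓⟩)/√2, so ⟨+x|ψ⟩ = (-1) / (√2·√13).
P = |-1|² / 26 = 1/26.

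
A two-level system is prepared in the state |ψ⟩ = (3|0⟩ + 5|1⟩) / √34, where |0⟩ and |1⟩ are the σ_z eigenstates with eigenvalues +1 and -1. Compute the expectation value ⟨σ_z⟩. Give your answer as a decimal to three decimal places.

⟨σ_z⟩ = |a|² - |b|² divided by |a|²+|b|², with a, b the |0⟩, |1⟩ amplitudes.
= (9 - 25)/34 = -16/34.

-0.471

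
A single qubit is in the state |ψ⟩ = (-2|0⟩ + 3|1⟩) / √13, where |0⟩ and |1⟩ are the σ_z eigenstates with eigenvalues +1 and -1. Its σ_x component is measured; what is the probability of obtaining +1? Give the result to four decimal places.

|+x⟩ = (|0⟩ + |1⟩)/√2, so ⟨+x|ψ⟩ = (1) / (√2·√13).
P = |1|² / 26 = 1/26.

0.0385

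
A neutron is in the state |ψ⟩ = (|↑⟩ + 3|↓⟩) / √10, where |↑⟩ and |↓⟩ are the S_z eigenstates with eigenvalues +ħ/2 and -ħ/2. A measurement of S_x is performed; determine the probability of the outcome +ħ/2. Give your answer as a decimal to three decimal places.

|+x⟩ = (|↑⟩ + |↓⟩)/√2, so ⟨+x|ψ⟩ = (4) / (√2·√10).
P = |4|² / 20 = 16/20.

0.800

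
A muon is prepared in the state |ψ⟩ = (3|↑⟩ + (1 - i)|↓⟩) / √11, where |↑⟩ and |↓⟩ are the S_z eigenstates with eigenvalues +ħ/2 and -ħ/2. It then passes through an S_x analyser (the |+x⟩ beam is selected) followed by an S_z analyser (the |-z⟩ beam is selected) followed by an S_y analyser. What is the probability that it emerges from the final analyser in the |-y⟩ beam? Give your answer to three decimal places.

0.193

First analyser (S_x): P(|+x⟩) = |⟨+x|ψ⟩|² = 17/22.
After stage 1 the state is |+x⟩; P(|-z⟩) = |⟨-z|+x⟩|² = 1/2.
After stage 2 the state is |-z⟩; P(|-y⟩) = |⟨-y|-z⟩|² = 1/2.
Joint probability = 17/22 × 1/2 × 1/2 = 0.193.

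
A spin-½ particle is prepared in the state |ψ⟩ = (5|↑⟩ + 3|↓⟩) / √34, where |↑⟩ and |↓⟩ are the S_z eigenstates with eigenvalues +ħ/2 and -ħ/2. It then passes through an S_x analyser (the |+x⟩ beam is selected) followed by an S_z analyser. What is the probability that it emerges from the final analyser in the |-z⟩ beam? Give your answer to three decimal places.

First analyser (S_x): P(|+x⟩) = |⟨+x|ψ⟩|² = 64/68.
After stage 1 the state is |+x⟩; P(|-z⟩) = |⟨-z|+x⟩|² = 1/2.
Joint probability = 64/68 × 1/2 = 0.471.

0.471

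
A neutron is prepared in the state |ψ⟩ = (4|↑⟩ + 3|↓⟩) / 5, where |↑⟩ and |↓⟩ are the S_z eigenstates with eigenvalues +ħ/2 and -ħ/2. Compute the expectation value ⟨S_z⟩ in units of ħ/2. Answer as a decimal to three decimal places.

⟨σ_z⟩ = |a|² - |b|² divided by |a|²+|b|², with a, b the |↑⟩, |↓⟩ amplitudes.
= (16 - 9)/25 = 7/25.
⟨S_z⟩ = (ħ/2)·⟨σ_z⟩.

0.280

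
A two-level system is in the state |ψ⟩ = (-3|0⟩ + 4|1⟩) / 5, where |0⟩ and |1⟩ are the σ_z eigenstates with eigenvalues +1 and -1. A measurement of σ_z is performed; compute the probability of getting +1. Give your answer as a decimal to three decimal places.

0.360

The +1 outcome corresponds to |0⟩. Its amplitude in |ψ⟩ is -3/5.
P = |-3|² / 25 = 9/25.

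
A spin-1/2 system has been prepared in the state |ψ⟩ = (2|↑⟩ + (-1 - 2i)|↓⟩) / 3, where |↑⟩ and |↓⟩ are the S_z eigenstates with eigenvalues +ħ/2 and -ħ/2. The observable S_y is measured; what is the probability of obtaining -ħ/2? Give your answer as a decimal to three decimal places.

0.944

|-y⟩ = (|↑⟩ - i|↓⟩)/√2, so ⟨-y|ψ⟩ = (4 - i) / (√2·3).
P = |4 - i|² / 18 = 17/18.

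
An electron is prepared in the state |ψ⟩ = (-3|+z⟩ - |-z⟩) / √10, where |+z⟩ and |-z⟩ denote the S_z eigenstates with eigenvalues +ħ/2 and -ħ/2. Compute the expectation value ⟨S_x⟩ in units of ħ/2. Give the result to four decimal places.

⟨σ_x⟩ = 2 Re(a* b)/(|a|²+|b|²) with a = -3, b = -1.
a* b = 3, so ⟨σ_x⟩ = 6/10.
⟨S_x⟩ = (ħ/2)·⟨σ_x⟩.

0.6000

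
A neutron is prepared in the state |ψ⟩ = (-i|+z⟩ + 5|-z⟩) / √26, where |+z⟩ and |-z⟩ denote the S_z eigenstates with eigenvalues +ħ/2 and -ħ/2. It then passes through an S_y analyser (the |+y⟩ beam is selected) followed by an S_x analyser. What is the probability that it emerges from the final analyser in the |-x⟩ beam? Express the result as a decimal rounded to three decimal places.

First analyser (S_y): P(|+y⟩) = |⟨+y|ψ⟩|² = 36/52.
After stage 1 the state is |+y⟩; P(|-x⟩) = |⟨-x|+y⟩|² = 1/2.
Joint probability = 36/52 × 1/2 = 0.346.

0.346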